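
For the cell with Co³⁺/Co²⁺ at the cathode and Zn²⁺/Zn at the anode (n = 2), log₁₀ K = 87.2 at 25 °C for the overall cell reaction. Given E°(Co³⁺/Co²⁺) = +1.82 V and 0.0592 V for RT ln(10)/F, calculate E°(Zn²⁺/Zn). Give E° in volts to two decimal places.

E°cell = (0.0592/n)·log K = (0.0592/2)(87.2) = +2.581 V.
Since Co³⁺/Co²⁺ is the cathode and Zn²⁺/Zn the anode, E°cell = E°(Co³⁺/Co²⁺) − E°(Zn²⁺/Zn).
So E°(Zn²⁺/Zn) = E°(Co³⁺/Co²⁺) − E°cell = (+1.82) − (+2.581) = -0.76 V.

-0.76 V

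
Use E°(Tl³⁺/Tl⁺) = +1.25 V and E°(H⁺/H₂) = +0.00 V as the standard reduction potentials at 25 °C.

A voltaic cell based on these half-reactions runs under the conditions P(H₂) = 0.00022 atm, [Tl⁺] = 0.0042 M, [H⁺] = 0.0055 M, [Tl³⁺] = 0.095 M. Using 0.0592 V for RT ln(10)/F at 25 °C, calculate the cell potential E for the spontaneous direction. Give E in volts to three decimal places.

+1.316 V

Tl³⁺/Tl⁺ is the cathode (higher E°), H⁺/H₂ the anode: E°cell = +1.25 − (+0.00) = +1.25 V, n = 2.
Overall: Tl³⁺(aq) + H₂(g) → Tl⁺(aq) + 2 H⁺(aq)
Q = [Tl⁺]·[H⁺]^2 / ([Tl³⁺]·P(H₂)); log Q = -2.216.
E = E° − (0.0592/n) log Q = +1.25 − (0.0592/2)(-2.216) = +1.316 V.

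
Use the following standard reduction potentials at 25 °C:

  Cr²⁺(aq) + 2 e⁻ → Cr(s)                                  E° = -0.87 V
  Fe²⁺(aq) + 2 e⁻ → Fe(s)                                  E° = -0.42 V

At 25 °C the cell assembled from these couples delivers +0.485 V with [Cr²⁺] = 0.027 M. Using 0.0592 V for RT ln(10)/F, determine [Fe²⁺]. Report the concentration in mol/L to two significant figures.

Fe²⁺/Fe is the cathode, Cr²⁺/Cr the anode: E°cell = +0.45 V, n = 2.
Overall reaction: Fe²⁺(aq) + Cr(s) → Fe(s) + Cr²⁺(aq); Q = [Cr²⁺]^1/[Fe²⁺]^1.
From E = E° − (0.0592/n) log Q: log Q = (E° − E)·n/0.0592 = (+0.45 − (+0.485))·2/0.0592 = -1.1824.
So 1·log[Fe²⁺] = 1·log(0.027) − log Q = -1.5686 − (-1.1824) = -0.3862; [Fe²⁺] = 10^(-0.3862) ≈ 0.41 M.

0.41 M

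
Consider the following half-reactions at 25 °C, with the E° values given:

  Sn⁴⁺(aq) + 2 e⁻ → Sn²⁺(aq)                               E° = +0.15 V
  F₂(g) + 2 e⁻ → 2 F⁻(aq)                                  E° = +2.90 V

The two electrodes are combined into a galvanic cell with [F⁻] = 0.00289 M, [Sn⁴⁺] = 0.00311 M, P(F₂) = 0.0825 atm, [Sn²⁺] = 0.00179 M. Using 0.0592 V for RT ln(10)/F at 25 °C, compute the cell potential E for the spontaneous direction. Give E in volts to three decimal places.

F₂/F⁻ is the cathode (higher E°), Sn⁴⁺/Sn²⁺ the anode: E°cell = +2.90 − (+0.15) = +2.75 V, n = 2.
Overall: F₂(g) + Sn²⁺(aq) → 2 F⁻(aq) + Sn⁴⁺(aq)
Q = [F⁻]^2·[Sn⁴⁺] / (P(F₂)·[Sn²⁺]); log Q = -3.755.
E = E° − (0.0592/n) log Q = +2.75 − (0.0592/2)(-3.755) = +2.861 V.

+2.861 V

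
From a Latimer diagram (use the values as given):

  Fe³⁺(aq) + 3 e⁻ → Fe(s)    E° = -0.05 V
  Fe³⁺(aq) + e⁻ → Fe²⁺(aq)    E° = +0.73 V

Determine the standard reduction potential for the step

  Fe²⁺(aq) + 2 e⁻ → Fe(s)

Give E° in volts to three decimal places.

Sequential free energies add, so n₃E°₃ = n₁E°₁ + n₂E°₂.
With n₃ = 3, and the known step contributing 1×(+0.73) V, the unknown satisfies 2·E° = 3×(-0.05) − 1×(+0.73) = -0.880.
E° = -0.880 / 2 = -0.440 V.

-0.440 V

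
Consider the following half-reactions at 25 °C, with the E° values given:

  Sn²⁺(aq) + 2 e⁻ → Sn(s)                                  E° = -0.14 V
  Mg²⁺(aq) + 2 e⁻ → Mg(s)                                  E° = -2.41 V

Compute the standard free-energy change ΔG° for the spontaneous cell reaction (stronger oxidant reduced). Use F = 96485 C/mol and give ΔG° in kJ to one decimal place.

Sn²⁺/Sn (E° = -0.14 V) is the cathode; Mg²⁺/Mg (E° = -2.41 V) is the anode, so E°cell = +2.27 V.
Balancing electrons gives n = 2 (lcm of 2 and 2).
ΔG° = −nFE° = −(2)(96485)(+2.27) = -438,042 J = -438.0 kJ.

-438.0 kJ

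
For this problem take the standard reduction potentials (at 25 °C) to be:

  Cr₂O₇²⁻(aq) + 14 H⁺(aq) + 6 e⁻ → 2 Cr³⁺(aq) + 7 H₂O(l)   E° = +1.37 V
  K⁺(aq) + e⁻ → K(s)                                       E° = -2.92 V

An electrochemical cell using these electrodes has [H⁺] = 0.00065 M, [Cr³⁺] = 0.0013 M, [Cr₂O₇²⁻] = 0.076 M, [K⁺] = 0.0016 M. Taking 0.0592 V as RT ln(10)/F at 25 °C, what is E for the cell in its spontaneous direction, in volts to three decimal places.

Cr₂O₇²⁻/Cr³⁺ is the cathode (higher E°), K⁺/K the anode: E°cell = +1.37 − (-2.92) = +4.29 V, n = 6.
Overall: Cr₂O₇²⁻(aq) + 14 H⁺(aq) + 6 K(s) → 2 Cr³⁺(aq) + 7 H₂O(l) + 6 K⁺(aq)
Q = [Cr³⁺]^2·[K⁺]^6 / ([Cr₂O₇²⁻]·[H⁺]^14); log Q = 23.191.
E = E° − (0.0592/n) log Q = +4.29 − (0.0592/6)(23.191) = +4.061 V.

+4.061 V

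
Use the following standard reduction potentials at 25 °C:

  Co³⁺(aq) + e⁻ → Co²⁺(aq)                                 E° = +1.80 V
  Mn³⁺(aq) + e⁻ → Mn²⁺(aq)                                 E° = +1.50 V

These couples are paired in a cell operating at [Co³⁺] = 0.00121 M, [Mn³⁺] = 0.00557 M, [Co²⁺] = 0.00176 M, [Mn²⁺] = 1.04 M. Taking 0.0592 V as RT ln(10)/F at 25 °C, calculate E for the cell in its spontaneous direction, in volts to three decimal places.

Co³⁺/Co²⁺ is the cathode (higher E°), Mn³⁺/Mn²⁺ the anode: E°cell = +1.80 − (+1.50) = +0.30 V, n = 1.
Overall: Co³⁺(aq) + Mn²⁺(aq) → Co²⁺(aq) + Mn³⁺(aq)
Q = [Co²⁺]·[Mn³⁺] / ([Co³⁺]·[Mn²⁺]); log Q = -2.108.
E = E° − (0.0592/n) log Q = +0.30 − (0.0592/1)(-2.108) = +0.425 V.

+0.425 V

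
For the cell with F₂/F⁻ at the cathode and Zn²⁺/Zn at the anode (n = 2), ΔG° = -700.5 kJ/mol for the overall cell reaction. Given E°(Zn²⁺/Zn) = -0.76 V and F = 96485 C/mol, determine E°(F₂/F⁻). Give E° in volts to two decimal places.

+2.87 V

E°cell = −ΔG°/(nF) = −(-700.5×10³)/((2)(96485)) = +3.630 V.
Since F₂/F⁻ is the cathode and Zn²⁺/Zn the anode, E°cell = E°(F₂/F⁻) − E°(Zn²⁺/Zn).
So E°(F₂/F⁻) = E°cell + E°(Zn²⁺/Zn) = +3.630 + (-0.76) = +2.87 V.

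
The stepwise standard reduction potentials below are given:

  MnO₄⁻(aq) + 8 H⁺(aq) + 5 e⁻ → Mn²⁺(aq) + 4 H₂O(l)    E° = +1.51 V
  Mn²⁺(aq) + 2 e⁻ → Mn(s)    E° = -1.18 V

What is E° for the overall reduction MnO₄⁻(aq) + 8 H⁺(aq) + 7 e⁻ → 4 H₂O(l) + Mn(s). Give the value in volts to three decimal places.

+0.741 V

Standard free energies of sequential steps add: ΔG°₃ = ΔG°₁ + ΔG°₂, so n₃E°₃ = n₁E°₁ + n₂E°₂.
E°₃ = (5×+1.51 + 2×-1.18) / 7 = (+5.190) / 7 = +0.741 V.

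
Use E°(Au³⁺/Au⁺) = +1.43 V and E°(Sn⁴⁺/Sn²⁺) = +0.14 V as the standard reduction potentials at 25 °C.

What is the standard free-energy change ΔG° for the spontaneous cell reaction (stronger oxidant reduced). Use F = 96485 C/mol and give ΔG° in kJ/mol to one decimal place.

-248.9 kJ/mol

Au³⁺/Au⁺ (E° = +1.43 V) is the cathode; Sn⁴⁺/Sn²⁺ (E° = +0.14 V) is the anode, so E°cell = +1.29 V.
Balancing electrons gives n = 2 (lcm of 2 and 2).
ΔG° = −nFE° = −(2)(96485)(+1.29) = -248,931 J = -248.9 kJ/mol.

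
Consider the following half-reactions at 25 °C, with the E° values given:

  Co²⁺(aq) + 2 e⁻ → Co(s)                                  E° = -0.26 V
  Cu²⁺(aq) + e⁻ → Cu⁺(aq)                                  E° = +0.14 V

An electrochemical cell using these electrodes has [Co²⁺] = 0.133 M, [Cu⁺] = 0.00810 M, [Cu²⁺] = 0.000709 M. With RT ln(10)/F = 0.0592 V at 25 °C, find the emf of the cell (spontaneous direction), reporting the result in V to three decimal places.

Cu²⁺/Cu⁺ is the cathode (higher E°), Co²⁺/Co the anode: E°cell = +0.14 − (-0.26) = +0.40 V, n = 2.
Overall: 2 Cu²⁺(aq) + Co(s) → 2 Cu⁺(aq) + Co²⁺(aq)
Q = [Cu⁺]^2·[Co²⁺] / ([Cu²⁺]^2); log Q = 1.240.
E = E° − (0.0592/n) log Q = +0.40 − (0.0592/2)(1.240) = +0.363 V.

+0.363 V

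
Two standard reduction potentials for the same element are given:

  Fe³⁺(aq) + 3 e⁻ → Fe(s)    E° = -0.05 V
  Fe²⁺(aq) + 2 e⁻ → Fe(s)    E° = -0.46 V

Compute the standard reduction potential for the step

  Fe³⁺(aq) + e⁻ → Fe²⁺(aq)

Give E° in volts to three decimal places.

+0.770 V

Sequential free energies add, so n₃E°₃ = n₁E°₁ + n₂E°₂.
With n₃ = 3, and the known step contributing 2×(-0.46) V, the unknown satisfies 1·E° = 3×(-0.05) − 2×(-0.46) = +0.770.
E° = +0.770 / 1 = +0.770 V.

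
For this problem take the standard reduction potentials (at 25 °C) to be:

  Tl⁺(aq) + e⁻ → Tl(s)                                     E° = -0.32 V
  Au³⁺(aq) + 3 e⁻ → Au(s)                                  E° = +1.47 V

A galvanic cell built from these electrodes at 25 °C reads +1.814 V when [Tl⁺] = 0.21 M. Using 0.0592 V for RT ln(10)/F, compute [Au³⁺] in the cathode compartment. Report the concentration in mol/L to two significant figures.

Au³⁺/Au is the cathode, Tl⁺/Tl the anode: E°cell = +1.79 V, n = 3.
Overall reaction: Au³⁺(aq) + 3 Tl(s) → Au(s) + 3 Tl⁺(aq); Q = [Tl⁺]^3/[Au³⁺]^1.
From E = E° − (0.0592/n) log Q: log Q = (E° − E)·n/0.0592 = (+1.79 − (+1.814))·3/0.0592 = -1.2162.
So 1·log[Au³⁺] = 3·log(0.21) − log Q = -2.0333 − (-1.2162) = -0.8171; [Au³⁺] = 10^(-0.8171) ≈ 0.15 M.

0.15 M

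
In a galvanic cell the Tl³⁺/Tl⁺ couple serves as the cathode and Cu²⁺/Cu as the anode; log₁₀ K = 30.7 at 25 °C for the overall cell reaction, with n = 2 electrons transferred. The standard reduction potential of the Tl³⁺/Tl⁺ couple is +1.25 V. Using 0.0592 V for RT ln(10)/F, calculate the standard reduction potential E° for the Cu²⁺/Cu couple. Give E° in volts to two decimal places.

E°cell = (0.0592/n)·log K = (0.0592/2)(30.7) = +0.909 V.
Since Tl³⁺/Tl⁺ is the cathode and Cu²⁺/Cu the anode, E°cell = E°(Tl³⁺/Tl⁺) − E°(Cu²⁺/Cu).
So E°(Cu²⁺/Cu) = E°(Tl³⁺/Tl⁺) − E°cell = (+1.25) − (+0.909) = +0.34 V.

+0.34 V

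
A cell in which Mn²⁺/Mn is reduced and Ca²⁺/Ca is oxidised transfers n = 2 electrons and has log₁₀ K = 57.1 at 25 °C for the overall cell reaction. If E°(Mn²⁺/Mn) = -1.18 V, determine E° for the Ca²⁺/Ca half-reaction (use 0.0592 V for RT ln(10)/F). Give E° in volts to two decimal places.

-2.87 V

E°cell = (0.0592/n)·log K = (0.0592/2)(57.1) = +1.690 V.
Since Mn²⁺/Mn is the cathode and Ca²⁺/Ca the anode, E°cell = E°(Mn²⁺/Mn) − E°(Ca²⁺/Ca).
So E°(Ca²⁺/Ca) = E°(Mn²⁺/Mn) − E°cell = (-1.18) − (+1.690) = -2.87 V.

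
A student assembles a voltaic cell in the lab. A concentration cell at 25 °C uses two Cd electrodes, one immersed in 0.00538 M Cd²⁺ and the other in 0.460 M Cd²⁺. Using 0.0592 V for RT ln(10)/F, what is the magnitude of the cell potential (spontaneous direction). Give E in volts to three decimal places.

+0.057 V

For a concentration cell E°cell = 0. The 0.460 M side is the cathode (reduction is favoured where [Cd²⁺] is higher).
With n = 2, E = −(0.0592/2) log([Cd²⁺]ₐₙ/[Cd²⁺]꜀ₐₜ) = −(0.0592/2) log(0.00538/0.46) = −(0.0592/2)(-1.932) = +0.057 V.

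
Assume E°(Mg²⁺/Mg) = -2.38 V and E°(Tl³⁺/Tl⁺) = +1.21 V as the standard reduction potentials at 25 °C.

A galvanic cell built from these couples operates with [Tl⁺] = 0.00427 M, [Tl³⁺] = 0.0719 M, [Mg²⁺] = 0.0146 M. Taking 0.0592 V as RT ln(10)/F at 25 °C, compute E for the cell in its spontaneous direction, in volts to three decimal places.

+3.681 V

Tl³⁺/Tl⁺ is the cathode (higher E°), Mg²⁺/Mg the anode: E°cell = +1.21 − (-2.38) = +3.59 V, n = 2.
Overall: Tl³⁺(aq) + Mg(s) → Tl⁺(aq) + Mg²⁺(aq)
Q = [Tl⁺]·[Mg²⁺] / ([Tl³⁺]); log Q = -3.062.
E = E° − (0.0592/n) log Q = +3.59 − (0.0592/2)(-3.062) = +3.681 V.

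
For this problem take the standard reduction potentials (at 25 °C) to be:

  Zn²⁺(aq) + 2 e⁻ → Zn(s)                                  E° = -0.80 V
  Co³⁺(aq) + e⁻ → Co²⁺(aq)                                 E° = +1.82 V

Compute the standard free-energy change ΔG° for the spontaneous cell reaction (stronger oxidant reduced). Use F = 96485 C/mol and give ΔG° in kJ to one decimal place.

-505.6 kJ

Co³⁺/Co²⁺ (E° = +1.82 V) is the cathode; Zn²⁺/Zn (E° = -0.80 V) is the anode, so E°cell = +2.62 V.
Balancing electrons gives n = 2 (lcm of 1 and 2).
ΔG° = −nFE° = −(2)(96485)(+2.62) = -505,581 J = -505.6 kJ.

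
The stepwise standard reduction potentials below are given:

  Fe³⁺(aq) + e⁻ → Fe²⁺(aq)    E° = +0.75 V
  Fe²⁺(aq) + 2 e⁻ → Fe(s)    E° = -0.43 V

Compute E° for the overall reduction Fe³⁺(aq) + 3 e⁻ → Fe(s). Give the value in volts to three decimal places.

Adding the free-energy changes (−nFE°) of the two steps gives −n₃FE°₃ = −n₁FE°₁ − n₂FE°₂.
E°₃ = (1×+0.75 + 2×-0.43) / 3 = (-0.110) / 3 = -0.037 V.
E° values themselves are not directly additive — weighting by electron count is essential.

-0.037 V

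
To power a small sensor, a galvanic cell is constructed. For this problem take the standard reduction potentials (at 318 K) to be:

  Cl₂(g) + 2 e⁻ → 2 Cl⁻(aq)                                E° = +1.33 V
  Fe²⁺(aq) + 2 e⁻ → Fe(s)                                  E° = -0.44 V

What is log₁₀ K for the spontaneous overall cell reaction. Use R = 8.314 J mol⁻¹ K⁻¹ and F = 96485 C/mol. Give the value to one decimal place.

56.1

Cathode: Cl₂/Cl⁻; anode: Fe²⁺/Fe. E°cell = (+1.33) − (-0.44) = +1.77 V, with n = 2.
ΔG° = −nFE° = −RT ln K, so ln K = nFE°/(RT) = (2)(96485)(+1.77) / ((8.314)(318)) = 129.189.
log₁₀ K = 129.189 / ln 10 = 56.1.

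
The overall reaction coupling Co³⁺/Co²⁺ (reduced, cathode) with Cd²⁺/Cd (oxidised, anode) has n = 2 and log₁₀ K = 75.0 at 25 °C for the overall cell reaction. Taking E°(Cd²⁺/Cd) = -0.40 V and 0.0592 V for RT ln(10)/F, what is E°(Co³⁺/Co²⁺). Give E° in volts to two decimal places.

+1.82 V

E°cell = (0.0592/n)·log K = (0.0592/2)(75.0) = +2.220 V.
Since Co³⁺/Co²⁺ is the cathode and Cd²⁺/Cd the anode, E°cell = E°(Co³⁺/Co²⁺) − E°(Cd²⁺/Cd).
So E°(Co³⁺/Co²⁺) = E°cell + E°(Cd²⁺/Cd) = +2.220 + (-0.40) = +1.82 V.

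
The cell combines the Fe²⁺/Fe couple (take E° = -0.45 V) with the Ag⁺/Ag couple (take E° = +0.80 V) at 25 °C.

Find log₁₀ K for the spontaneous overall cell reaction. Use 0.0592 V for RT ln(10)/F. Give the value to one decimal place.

42.2

Cathode: Ag⁺/Ag; anode: Fe²⁺/Fe. E°cell = +1.25 V, n = 2.
log K = nE°cell / 0.0592 = (2)(+1.25) / 0.0592 = 42.2.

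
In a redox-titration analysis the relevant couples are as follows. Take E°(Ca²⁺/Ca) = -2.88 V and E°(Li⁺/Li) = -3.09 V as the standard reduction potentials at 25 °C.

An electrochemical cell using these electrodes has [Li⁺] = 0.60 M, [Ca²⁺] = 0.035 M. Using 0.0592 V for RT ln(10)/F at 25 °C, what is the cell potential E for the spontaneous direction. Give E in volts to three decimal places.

+0.180 V

Ca²⁺/Ca is the cathode (higher E°), Li⁺/Li the anode: E°cell = -2.88 − (-3.09) = +0.21 V, n = 2.
Overall: Ca²⁺(aq) + 2 Li(s) → Ca(s) + 2 Li⁺(aq)
Q = [Li⁺]^2 / ([Ca²⁺]); log Q = 1.012.
E = E° − (0.0592/n) log Q = +0.21 − (0.0592/2)(1.012) = +0.180 V.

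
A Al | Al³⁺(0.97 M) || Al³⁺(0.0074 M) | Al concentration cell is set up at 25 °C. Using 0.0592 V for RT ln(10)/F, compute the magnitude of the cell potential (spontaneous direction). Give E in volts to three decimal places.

+0.042 V

For a concentration cell E°cell = 0. The 0.97 M side is the cathode (reduction is favoured where [Al³⁺] is higher).
With n = 3, E = −(0.0592/3) log([Al³⁺]ₐₙ/[Al³⁺]꜀ₐₜ) = −(0.0592/3) log(0.0074/0.97) = −(0.0592/3)(-2.118) = +0.042 V.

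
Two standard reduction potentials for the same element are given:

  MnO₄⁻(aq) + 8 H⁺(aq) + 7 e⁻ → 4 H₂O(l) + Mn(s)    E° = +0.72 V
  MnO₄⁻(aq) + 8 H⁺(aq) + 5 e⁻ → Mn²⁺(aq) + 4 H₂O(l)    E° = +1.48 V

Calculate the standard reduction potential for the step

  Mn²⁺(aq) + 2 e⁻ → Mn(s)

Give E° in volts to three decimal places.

-1.180 V

Sequential free energies add, so n₃E°₃ = n₁E°₁ + n₂E°₂.
With n₃ = 7, and the known step contributing 5×(+1.48) V, the unknown satisfies 2·E° = 7×(+0.72) − 5×(+1.48) = -2.360.
E° = -2.360 / 2 = -1.180 V.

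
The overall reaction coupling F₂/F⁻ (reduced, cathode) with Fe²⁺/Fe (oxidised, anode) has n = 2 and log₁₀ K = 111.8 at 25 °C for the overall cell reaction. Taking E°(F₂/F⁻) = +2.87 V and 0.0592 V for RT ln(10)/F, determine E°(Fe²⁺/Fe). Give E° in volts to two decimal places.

E°cell = (0.0592/n)·log K = (0.0592/2)(111.8) = +3.309 V.
Since F₂/F⁻ is the cathode and Fe²⁺/Fe the anode, E°cell = E°(F₂/F⁻) − E°(Fe²⁺/Fe).
So E°(Fe²⁺/Fe) = E°(F₂/F⁻) − E°cell = (+2.87) − (+3.309) = -0.44 V.

-0.44 V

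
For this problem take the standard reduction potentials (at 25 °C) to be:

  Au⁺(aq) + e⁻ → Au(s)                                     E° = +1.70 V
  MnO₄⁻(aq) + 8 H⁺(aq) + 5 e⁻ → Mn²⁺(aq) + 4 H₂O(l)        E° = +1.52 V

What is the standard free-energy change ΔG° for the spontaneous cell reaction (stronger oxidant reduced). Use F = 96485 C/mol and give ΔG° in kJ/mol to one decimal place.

Au⁺/Au (E° = +1.70 V) is the cathode; MnO₄⁻/Mn²⁺ (E° = +1.52 V) is the anode, so E°cell = +0.18 V.
Balancing electrons gives n = 5 (lcm of 1 and 5).
ΔG° = −nFE° = −(5)(96485)(+0.18) = -86,836 J = -86.8 kJ/mol.

-86.8 kJ/mol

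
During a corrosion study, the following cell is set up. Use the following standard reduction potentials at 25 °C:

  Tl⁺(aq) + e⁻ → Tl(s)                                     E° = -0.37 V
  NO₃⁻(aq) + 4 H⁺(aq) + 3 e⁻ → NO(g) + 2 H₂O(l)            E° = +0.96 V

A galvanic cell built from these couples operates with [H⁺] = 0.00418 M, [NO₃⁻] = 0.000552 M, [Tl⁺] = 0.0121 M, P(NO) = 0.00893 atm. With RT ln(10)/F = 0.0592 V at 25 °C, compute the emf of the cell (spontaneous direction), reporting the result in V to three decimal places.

NO₃⁻/NO is the cathode (higher E°), Tl⁺/Tl the anode: E°cell = +0.96 − (-0.37) = +1.33 V, n = 3.
Overall: NO₃⁻(aq) + 4 H⁺(aq) + 3 Tl(s) → NO(g) + 2 H₂O(l) + 3 Tl⁺(aq)
Q = P(NO)·[Tl⁺]^3 / ([NO₃⁻]·[H⁺]^4); log Q = 4.973.
E = E° − (0.0592/n) log Q = +1.33 − (0.0592/3)(4.973) = +1.232 V.

+1.232 V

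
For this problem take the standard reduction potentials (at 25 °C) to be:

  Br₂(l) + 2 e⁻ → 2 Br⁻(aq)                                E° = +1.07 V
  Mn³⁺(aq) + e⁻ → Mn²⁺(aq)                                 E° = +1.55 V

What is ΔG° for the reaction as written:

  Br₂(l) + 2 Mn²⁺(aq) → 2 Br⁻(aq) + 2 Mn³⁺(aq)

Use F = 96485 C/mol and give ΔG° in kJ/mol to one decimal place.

As written, Br₂/Br⁻ is reduced (cathode) and Mn³⁺/Mn²⁺ is oxidised (anode), so E°cell = (+1.07) − (+1.55) = -0.48 V.
Balancing electrons gives n = 2.
ΔG° = −nFE° = −(2)(96485)(-0.48) = 92,626 J = +92.6 kJ/mol.

+92.6 kJ/mol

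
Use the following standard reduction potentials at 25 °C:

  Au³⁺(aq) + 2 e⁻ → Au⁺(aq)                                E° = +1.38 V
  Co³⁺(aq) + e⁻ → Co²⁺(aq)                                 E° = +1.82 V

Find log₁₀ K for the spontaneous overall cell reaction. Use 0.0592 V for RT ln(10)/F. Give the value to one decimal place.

14.9

Cathode: Co³⁺/Co²⁺; anode: Au³⁺/Au⁺. E°cell = +0.44 V, n = 2.
log K = nE°cell / 0.0592 = (2)(+0.44) / 0.0592 = 14.9.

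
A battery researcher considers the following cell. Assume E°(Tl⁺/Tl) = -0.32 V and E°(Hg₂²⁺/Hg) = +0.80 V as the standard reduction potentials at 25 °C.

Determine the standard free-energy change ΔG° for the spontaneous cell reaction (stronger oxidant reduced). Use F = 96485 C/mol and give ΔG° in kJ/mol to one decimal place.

Hg₂²⁺/Hg (E° = +0.80 V) is the cathode; Tl⁺/Tl (E° = -0.32 V) is the anode, so E°cell = +1.12 V.
Balancing electrons gives n = 2 (lcm of 2 and 1).
ΔG° = −nFE° = −(2)(96485)(+1.12) = -216,126 J = -216.1 kJ/mol.

-216.1 kJ/mol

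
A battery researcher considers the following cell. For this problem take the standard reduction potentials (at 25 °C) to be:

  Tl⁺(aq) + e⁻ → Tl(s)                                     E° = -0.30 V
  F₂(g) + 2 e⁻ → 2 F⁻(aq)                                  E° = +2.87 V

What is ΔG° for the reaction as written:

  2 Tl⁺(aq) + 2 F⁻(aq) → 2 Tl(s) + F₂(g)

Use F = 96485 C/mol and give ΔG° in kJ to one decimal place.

As written, Tl⁺/Tl is reduced (cathode) and F₂/F⁻ is oxidised (anode), so E°cell = (-0.30) − (+2.87) = -3.17 V.
Balancing electrons gives n = 2.
ΔG° = −nFE° = −(2)(96485)(-3.17) = 611,715 J = +611.7 kJ.

+611.7 kJ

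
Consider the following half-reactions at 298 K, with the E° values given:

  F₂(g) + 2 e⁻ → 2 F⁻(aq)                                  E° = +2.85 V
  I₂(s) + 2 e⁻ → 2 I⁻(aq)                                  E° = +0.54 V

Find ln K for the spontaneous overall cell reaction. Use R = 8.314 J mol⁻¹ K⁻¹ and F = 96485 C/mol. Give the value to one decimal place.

179.9

Cathode: F₂/F⁻; anode: I₂/I⁻. E°cell = (+2.85) − (+0.54) = +2.31 V, with n = 2.
ΔG° = −nFE° = −RT ln K, so ln K = nFE°/(RT) = (2)(96485)(+2.31) / ((8.314)(298)) = 179.918.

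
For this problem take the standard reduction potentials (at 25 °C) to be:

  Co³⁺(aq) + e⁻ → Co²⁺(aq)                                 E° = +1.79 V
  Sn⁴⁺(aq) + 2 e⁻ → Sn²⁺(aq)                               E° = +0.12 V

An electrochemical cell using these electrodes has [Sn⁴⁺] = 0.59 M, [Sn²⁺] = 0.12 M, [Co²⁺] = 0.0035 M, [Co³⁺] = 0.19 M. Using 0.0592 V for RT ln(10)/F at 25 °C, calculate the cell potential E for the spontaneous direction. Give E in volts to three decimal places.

Co³⁺/Co²⁺ is the cathode (higher E°), Sn⁴⁺/Sn²⁺ the anode: E°cell = +1.79 − (+0.12) = +1.67 V, n = 2.
Overall: 2 Co³⁺(aq) + Sn²⁺(aq) → 2 Co²⁺(aq) + Sn⁴⁺(aq)
Q = [Co²⁺]^2·[Sn⁴⁺] / ([Co³⁺]^2·[Sn²⁺]); log Q = -2.778.
E = E° − (0.0592/n) log Q = +1.67 − (0.0592/2)(-2.778) = +1.752 V.

+1.752 V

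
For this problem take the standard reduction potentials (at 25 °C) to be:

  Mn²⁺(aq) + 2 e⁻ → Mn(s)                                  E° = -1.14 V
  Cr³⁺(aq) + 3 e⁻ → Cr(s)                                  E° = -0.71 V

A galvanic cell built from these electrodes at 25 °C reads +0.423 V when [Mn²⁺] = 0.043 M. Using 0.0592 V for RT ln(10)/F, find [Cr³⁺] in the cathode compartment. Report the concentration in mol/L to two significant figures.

Cr³⁺/Cr is the cathode, Mn²⁺/Mn the anode: E°cell = +0.43 V, n = 6.
Overall reaction: 2 Cr³⁺(aq) + 3 Mn(s) → 2 Cr(s) + 3 Mn²⁺(aq); Q = [Mn²⁺]^3/[Cr³⁺]^2.
From E = E° − (0.0592/n) log Q: log Q = (E° − E)·n/0.0592 = (+0.43 − (+0.423))·6/0.0592 = 0.7095.
So 2·log[Cr³⁺] = 3·log(0.043) − log Q = -4.0996 − (0.7095) = -4.8091; log[Cr³⁺] = -4.8091 / 2 = -2.4045; [Cr³⁺] = 10^(-2.4045) ≈ 0.0039 M.

0.0039 M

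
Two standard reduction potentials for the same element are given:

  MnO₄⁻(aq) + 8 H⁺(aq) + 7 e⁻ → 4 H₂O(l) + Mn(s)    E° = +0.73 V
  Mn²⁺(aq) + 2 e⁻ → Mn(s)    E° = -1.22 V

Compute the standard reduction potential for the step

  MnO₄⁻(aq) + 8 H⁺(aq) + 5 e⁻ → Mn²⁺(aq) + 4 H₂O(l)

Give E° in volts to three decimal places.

Sequential free energies add, so n₃E°₃ = n₁E°₁ + n₂E°₂.
With n₃ = 7, and the known step contributing 2×(-1.22) V, the unknown satisfies 5·E° = 7×(+0.73) − 2×(-1.22) = +7.550.
E° = +7.550 / 5 = +1.510 V.

+1.510 V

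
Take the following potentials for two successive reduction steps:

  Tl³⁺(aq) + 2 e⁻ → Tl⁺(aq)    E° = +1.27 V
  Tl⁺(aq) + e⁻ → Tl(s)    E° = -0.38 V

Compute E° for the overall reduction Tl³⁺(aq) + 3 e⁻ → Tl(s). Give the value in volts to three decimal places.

+0.720 V

Since ΔG° = −nFE° is additive over sequential reductions, n₃E°₃ = n₁E°₁ + n₂E°₂.
E°₃ = (2×+1.27 + 1×-0.38) / 3 = (+2.160) / 3 = +0.720 V.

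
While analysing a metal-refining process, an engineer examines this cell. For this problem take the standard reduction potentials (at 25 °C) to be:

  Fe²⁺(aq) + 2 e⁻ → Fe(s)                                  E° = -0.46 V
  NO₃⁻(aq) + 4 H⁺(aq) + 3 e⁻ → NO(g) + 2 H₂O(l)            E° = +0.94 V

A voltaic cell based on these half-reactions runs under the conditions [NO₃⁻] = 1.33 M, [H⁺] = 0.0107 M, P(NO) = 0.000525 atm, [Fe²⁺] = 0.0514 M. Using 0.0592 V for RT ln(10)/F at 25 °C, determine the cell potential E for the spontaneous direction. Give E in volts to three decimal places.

+1.350 V

NO₃⁻/NO is the cathode (higher E°), Fe²⁺/Fe the anode: E°cell = +0.94 − (-0.46) = +1.40 V, n = 6.
Overall: 2 NO₃⁻(aq) + 8 H⁺(aq) + 3 Fe(s) → 2 NO(g) + 4 H₂O(l) + 3 Fe²⁺(aq)
Q = P(NO)^2·[Fe²⁺]^3 / ([NO₃⁻]^2·[H⁺]^8); log Q = 5.090.
E = E° − (0.0592/n) log Q = +1.40 − (0.0592/6)(5.090) = +1.350 V.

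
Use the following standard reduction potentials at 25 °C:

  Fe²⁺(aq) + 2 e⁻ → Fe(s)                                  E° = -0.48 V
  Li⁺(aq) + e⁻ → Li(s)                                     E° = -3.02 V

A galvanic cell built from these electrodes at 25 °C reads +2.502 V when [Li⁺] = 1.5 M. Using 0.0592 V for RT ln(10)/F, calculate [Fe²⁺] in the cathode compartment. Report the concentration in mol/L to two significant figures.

Fe²⁺/Fe is the cathode, Li⁺/Li the anode: E°cell = +2.54 V, n = 2.
Overall reaction: Fe²⁺(aq) + 2 Li(s) → Fe(s) + 2 Li⁺(aq); Q = [Li⁺]^2/[Fe²⁺]^1.
From E = E° − (0.0592/n) log Q: log Q = (E° − E)·n/0.0592 = (+2.54 − (+2.502))·2/0.0592 = 1.2838.
So 1·log[Fe²⁺] = 2·log(1.5) − log Q = 0.3522 − (1.2838) = -0.9316; [Fe²⁺] = 10^(-0.9316) ≈ 0.12 M.

0.12 M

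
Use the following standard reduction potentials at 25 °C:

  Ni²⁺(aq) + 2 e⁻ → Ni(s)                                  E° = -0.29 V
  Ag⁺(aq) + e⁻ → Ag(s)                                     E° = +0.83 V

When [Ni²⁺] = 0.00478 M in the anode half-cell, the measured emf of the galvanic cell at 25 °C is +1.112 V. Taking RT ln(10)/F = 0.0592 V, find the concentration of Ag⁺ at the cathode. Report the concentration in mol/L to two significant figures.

Ag⁺/Ag is the cathode, Ni²⁺/Ni the anode: E°cell = +1.12 V, n = 2.
Overall reaction: 2 Ag⁺(aq) + Ni(s) → 2 Ag(s) + Ni²⁺(aq); Q = [Ni²⁺]^1/[Ag⁺]^2.
From E = E° − (0.0592/n) log Q: log Q = (E° − E)·n/0.0592 = (+1.12 − (+1.112))·2/0.0592 = 0.2703.
So 2·log[Ag⁺] = 1·log(0.00478) − log Q = -2.3206 − (0.2703) = -2.5909; log[Ag⁺] = -2.5909 / 2 = -1.2954; [Ag⁺] = 10^(-1.2954) ≈ 0.051 M.

0.051 M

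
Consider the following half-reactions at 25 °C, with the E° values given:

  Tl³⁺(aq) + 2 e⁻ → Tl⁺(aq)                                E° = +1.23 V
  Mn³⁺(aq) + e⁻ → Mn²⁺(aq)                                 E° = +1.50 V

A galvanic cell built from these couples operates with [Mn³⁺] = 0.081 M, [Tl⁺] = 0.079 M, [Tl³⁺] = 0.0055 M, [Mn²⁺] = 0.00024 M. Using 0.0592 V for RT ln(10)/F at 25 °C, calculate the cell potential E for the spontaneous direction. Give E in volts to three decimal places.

Mn³⁺/Mn²⁺ is the cathode (higher E°), Tl³⁺/Tl⁺ the anode: E°cell = +1.50 − (+1.23) = +0.27 V, n = 2.
Overall: 2 Mn³⁺(aq) + Tl⁺(aq) → 2 Mn²⁺(aq) + Tl³⁺(aq)
Q = [Mn²⁺]^2·[Tl³⁺] / ([Mn³⁺]^2·[Tl⁺]); log Q = -6.214.
E = E° − (0.0592/n) log Q = +0.27 − (0.0592/2)(-6.214) = +0.454 V.

+0.454 V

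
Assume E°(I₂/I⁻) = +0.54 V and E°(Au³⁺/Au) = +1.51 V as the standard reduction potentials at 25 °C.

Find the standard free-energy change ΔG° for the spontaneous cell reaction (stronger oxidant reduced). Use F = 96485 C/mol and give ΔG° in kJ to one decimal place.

-561.5 kJ

Au³⁺/Au (E° = +1.51 V) is the cathode; I₂/I⁻ (E° = +0.54 V) is the anode, so E°cell = +0.97 V.
Balancing electrons gives n = 6 (lcm of 3 and 2).
ΔG° = −nFE° = −(6)(96485)(+0.97) = -561,543 J = -561.5 kJ.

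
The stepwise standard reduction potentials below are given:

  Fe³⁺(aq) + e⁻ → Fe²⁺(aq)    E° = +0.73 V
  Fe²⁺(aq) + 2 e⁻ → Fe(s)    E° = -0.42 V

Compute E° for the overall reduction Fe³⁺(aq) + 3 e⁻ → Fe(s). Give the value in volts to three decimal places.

Adding the free-energy changes (−nFE°) of the two steps gives −n₃FE°₃ = −n₁FE°₁ − n₂FE°₂.
E°₃ = (1×+0.73 + 2×-0.42) / 3 = (-0.110) / 3 = -0.037 V.

-0.037 V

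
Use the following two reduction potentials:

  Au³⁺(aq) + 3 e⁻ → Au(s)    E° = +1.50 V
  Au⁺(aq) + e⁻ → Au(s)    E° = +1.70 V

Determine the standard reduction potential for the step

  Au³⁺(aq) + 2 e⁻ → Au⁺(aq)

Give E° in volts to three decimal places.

Sequential free energies add, so n₃E°₃ = n₁E°₁ + n₂E°₂.
With n₃ = 3, and the known step contributing 1×(+1.70) V, the unknown satisfies 2·E° = 3×(+1.50) − 1×(+1.70) = +2.800.
E° = +2.800 / 2 = +1.400 V.

+1.400 V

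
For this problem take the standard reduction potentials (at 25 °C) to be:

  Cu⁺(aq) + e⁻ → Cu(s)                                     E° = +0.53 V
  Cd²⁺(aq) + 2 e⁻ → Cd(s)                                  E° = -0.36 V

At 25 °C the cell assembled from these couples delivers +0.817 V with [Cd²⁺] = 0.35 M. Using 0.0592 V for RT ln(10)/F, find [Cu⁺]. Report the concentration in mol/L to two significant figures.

Cu⁺/Cu is the cathode, Cd²⁺/Cd the anode: E°cell = +0.89 V, n = 2.
Overall reaction: 2 Cu⁺(aq) + Cd(s) → 2 Cu(s) + Cd²⁺(aq); Q = [Cd²⁺]^1/[Cu⁺]^2.
From E = E° − (0.0592/n) log Q: log Q = (E° − E)·n/0.0592 = (+0.89 − (+0.817))·2/0.0592 = 2.4662.
So 2·log[Cu⁺] = 1·log(0.35) − log Q = -0.4559 − (2.4662) = -2.9221; log[Cu⁺] = -2.9221 / 2 = -1.4610; [Cu⁺] = 10^(-1.4610) ≈ 0.035 M.

0.035 M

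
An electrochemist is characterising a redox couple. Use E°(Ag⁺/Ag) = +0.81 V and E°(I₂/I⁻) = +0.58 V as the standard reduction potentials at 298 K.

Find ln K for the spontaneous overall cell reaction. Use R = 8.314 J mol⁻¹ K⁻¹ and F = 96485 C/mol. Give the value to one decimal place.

Cathode: Ag⁺/Ag; anode: I₂/I⁻. E°cell = (+0.81) − (+0.58) = +0.23 V, with n = 2.
ΔG° = −nFE° = −RT ln K, so ln K = nFE°/(RT) = (2)(96485)(+0.23) / ((8.314)(298)) = 17.914.

17.9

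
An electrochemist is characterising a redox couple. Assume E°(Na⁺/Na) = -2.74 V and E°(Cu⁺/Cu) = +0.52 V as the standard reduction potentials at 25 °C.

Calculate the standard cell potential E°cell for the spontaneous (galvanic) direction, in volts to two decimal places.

+3.26 V

The Cu⁺/Cu couple has the higher reduction potential, so it is the cathode; Na⁺/Na is oxidised at the anode.
E°cell = E°(cathode) − E°(anode) = (+0.52) − (-2.74) = +3.26 V.
Since E°cell > 0, the reaction is spontaneous under standard conditions.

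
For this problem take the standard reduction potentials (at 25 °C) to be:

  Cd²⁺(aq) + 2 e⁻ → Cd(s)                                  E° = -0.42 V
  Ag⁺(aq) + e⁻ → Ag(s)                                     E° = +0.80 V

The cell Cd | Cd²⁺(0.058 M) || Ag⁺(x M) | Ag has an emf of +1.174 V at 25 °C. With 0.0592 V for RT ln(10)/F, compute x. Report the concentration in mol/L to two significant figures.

Ag⁺/Ag is the cathode, Cd²⁺/Cd the anode: E°cell = +1.22 V, n = 2.
Overall reaction: 2 Ag⁺(aq) + Cd(s) → 2 Ag(s) + Cd²⁺(aq); Q = [Cd²⁺]^1/[Ag⁺]^2.
From E = E° − (0.0592/n) log Q: log Q = (E° − E)·n/0.0592 = (+1.22 − (+1.174))·2/0.0592 = 1.5541.
So 2·log[Ag⁺] = 1·log(0.058) − log Q = -1.2366 − (1.5541) = -2.7907; log[Ag⁺] = -2.7907 / 2 = -1.3954; [Ag⁺] = 10^(-1.3954) ≈ 0.040 M.

0.040 M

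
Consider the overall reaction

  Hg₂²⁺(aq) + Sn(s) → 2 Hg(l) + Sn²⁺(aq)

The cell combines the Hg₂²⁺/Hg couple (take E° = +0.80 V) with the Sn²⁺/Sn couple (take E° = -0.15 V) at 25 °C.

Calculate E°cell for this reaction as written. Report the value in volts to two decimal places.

The Hg₂²⁺/Hg couple has the higher reduction potential, so it is the cathode; Sn²⁺/Sn is oxidised at the anode.
E°cell = E°(cathode) − E°(anode) = (+0.80) − (-0.15) = +0.95 V.
Since E°cell > 0, the reaction is spontaneous under standard conditions.

+0.95 V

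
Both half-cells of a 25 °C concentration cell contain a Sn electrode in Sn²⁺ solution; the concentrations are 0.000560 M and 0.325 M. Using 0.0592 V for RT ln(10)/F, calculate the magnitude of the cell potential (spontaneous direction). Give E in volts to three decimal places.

For a concentration cell E°cell = 0. The 0.325 M side is the cathode (reduction is favoured where [Sn²⁺] is higher).
With n = 2, E = −(0.0592/2) log([Sn²⁺]ₐₙ/[Sn²⁺]꜀ₐₜ) = −(0.0592/2) log(0.00056/0.325) = −(0.0592/2)(-2.764) = +0.082 V.

+0.082 V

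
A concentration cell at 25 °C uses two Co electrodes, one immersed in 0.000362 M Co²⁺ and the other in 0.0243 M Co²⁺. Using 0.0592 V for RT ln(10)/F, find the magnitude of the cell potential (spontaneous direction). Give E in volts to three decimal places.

+0.054 V

For a concentration cell E°cell = 0. The 0.0243 M side is the cathode (reduction is favoured where [Co²⁺] is higher).
With n = 2, E = −(0.0592/2) log([Co²⁺]ₐₙ/[Co²⁺]꜀ₐₜ) = −(0.0592/2) log(0.000362/0.0243) = −(0.0592/2)(-1.827) = +0.054 V.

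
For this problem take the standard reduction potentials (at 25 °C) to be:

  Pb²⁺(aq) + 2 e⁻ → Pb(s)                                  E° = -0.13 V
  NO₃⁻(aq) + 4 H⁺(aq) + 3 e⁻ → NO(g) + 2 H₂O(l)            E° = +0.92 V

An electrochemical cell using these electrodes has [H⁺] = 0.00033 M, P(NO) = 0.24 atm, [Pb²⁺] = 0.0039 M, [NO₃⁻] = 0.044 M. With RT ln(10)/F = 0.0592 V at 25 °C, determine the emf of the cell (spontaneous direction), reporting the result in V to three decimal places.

+0.832 V

NO₃⁻/NO is the cathode (higher E°), Pb²⁺/Pb the anode: E°cell = +0.92 − (-0.13) = +1.05 V, n = 6.
Overall: 2 NO₃⁻(aq) + 8 H⁺(aq) + 3 Pb(s) → 2 NO(g) + 4 H₂O(l) + 3 Pb²⁺(aq)
Q = P(NO)^2·[Pb²⁺]^3 / ([NO₃⁻]^2·[H⁺]^8); log Q = 22.099.
E = E° − (0.0592/n) log Q = +1.05 − (0.0592/6)(22.099) = +0.832 V.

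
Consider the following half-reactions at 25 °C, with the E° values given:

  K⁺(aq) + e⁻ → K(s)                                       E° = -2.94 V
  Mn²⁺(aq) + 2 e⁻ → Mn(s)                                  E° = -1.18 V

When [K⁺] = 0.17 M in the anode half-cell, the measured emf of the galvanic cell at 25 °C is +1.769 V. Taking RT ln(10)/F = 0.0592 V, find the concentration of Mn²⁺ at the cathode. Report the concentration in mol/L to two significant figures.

0.058 M

Mn²⁺/Mn is the cathode, K⁺/K the anode: E°cell = +1.76 V, n = 2.
Overall reaction: Mn²⁺(aq) + 2 K(s) → Mn(s) + 2 K⁺(aq); Q = [K⁺]^2/[Mn²⁺]^1.
From E = E° − (0.0592/n) log Q: log Q = (E° − E)·n/0.0592 = (+1.76 − (+1.769))·2/0.0592 = -0.3041.
So 1·log[Mn²⁺] = 2·log(0.17) − log Q = -1.5391 − (-0.3041) = -1.2350; [Mn²⁺] = 10^(-1.2350) ≈ 0.058 M.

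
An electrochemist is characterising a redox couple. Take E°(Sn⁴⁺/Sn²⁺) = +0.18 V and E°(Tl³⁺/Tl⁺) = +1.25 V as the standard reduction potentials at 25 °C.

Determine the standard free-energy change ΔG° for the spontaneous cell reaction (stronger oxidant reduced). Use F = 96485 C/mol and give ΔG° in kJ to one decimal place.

Tl³⁺/Tl⁺ (E° = +1.25 V) is the cathode; Sn⁴⁺/Sn²⁺ (E° = +0.18 V) is the anode, so E°cell = +1.07 V.
Balancing electrons gives n = 2 (lcm of 2 and 2).
ΔG° = −nFE° = −(2)(96485)(+1.07) = -206,478 J = -206.5 kJ.

-206.5 kJ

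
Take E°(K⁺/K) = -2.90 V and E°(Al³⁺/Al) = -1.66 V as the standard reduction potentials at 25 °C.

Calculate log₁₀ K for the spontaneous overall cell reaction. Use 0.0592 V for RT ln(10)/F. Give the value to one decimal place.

Cathode: Al³⁺/Al; anode: K⁺/K. E°cell = +1.24 V, n = 3.
log K = nE°cell / 0.0592 = (3)(+1.24) / 0.0592 = 62.8.

62.8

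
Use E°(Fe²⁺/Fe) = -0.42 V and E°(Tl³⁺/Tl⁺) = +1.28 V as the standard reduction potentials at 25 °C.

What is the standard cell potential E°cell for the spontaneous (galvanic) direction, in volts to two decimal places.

+1.70 V

The Tl³⁺/Tl⁺ couple has the higher reduction potential, so it is the cathode; Fe²⁺/Fe is oxidised at the anode.
E°cell = E°(cathode) − E°(anode) = (+1.28) − (-0.42) = +1.70 V.
Since E°cell > 0, the reaction is spontaneous under standard conditions.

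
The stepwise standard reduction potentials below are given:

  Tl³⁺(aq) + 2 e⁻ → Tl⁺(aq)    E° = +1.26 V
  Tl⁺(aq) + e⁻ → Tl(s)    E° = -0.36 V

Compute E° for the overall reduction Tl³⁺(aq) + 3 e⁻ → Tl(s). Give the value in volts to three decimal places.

+0.720 V

Standard free energies of sequential steps add: ΔG°₃ = ΔG°₁ + ΔG°₂, so n₃E°₃ = n₁E°₁ + n₂E°₂.
E°₃ = (2×+1.26 + 1×-0.36) / 3 = (+2.160) / 3 = +0.720 V.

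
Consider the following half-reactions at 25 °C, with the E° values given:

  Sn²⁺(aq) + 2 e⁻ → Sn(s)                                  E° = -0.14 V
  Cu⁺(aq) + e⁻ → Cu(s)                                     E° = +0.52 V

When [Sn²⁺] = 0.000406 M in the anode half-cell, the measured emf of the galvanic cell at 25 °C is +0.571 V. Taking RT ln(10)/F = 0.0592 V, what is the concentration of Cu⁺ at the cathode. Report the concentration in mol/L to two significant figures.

Cu⁺/Cu is the cathode, Sn²⁺/Sn the anode: E°cell = +0.66 V, n = 2.
Overall reaction: 2 Cu⁺(aq) + Sn(s) → 2 Cu(s) + Sn²⁺(aq); Q = [Sn²⁺]^1/[Cu⁺]^2.
From E = E° − (0.0592/n) log Q: log Q = (E° − E)·n/0.0592 = (+0.66 − (+0.571))·2/0.0592 = 3.0068.
So 2·log[Cu⁺] = 1·log(0.000406) − log Q = -3.3915 − (3.0068) = -6.3983; log[Cu⁺] = -6.3983 / 2 = -3.1991; [Cu⁺] = 10^(-3.1991) ≈ 0.00063 M.

0.00063 M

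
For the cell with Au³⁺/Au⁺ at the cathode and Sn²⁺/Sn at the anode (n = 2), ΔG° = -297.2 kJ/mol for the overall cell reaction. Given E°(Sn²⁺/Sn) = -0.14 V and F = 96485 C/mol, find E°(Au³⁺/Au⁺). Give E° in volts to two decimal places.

E°cell = −ΔG°/(nF) = −(-297.2×10³)/((2)(96485)) = +1.540 V.
Since Au³⁺/Au⁺ is the cathode and Sn²⁺/Sn the anode, E°cell = E°(Au³⁺/Au⁺) − E°(Sn²⁺/Sn).
So E°(Au³⁺/Au⁺) = E°cell + E°(Sn²⁺/Sn) = +1.540 + (-0.14) = +1.40 V.

+1.40 V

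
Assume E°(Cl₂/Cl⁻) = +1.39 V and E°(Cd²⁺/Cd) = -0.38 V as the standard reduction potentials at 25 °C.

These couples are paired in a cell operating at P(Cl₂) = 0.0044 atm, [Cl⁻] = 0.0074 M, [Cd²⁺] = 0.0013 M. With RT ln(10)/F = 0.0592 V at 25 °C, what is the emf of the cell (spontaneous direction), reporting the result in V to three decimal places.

+1.912 V

Cl₂/Cl⁻ is the cathode (higher E°), Cd²⁺/Cd the anode: E°cell = +1.39 − (-0.38) = +1.77 V, n = 2.
Overall: Cl₂(g) + Cd(s) → 2 Cl⁻(aq) + Cd²⁺(aq)
Q = [Cl⁻]^2·[Cd²⁺] / (P(Cl₂)); log Q = -4.791.
E = E° − (0.0592/n) log Q = +1.77 − (0.0592/2)(-4.791) = +1.912 V.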